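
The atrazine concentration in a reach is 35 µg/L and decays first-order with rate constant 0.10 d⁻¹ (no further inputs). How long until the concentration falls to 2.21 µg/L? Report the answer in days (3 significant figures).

t = ln(C₀/C)/k = ln(35/2.21)/0.10 = 2.762/0.10 = 27.62 d.

27.6 d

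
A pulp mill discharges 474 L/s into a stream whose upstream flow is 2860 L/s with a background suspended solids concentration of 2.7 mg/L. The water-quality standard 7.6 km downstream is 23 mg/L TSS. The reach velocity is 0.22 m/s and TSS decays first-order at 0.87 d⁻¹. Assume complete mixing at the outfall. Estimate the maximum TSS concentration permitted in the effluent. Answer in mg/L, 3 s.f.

474 L/s = 0.474 m³/s.
2860 L/s = 2.86 m³/s.
Travel time to the compliance point: t = 7600/0.22 = 3.455e+04 s = 0.3998 d; decay factor exp(−0.87·0.3998) = 0.7062.
So the concentration just after mixing may be at most 23/0.7062 = 32.57 mg/L.
Mass balance: 32.57·3.334 = 0.474·Cₑ + 2.86·2.7.
Cₑ = (108.6 − 7.722) / 0.474 = 212.8 mg/L.

213 mg/L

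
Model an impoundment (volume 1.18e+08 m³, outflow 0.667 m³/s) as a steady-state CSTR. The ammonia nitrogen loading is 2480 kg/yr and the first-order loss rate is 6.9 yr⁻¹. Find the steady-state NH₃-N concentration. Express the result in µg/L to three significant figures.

2.97 µg/L

Outflow Q = 0.667 m³/s × 3.156e+07 s/yr = 2.105e+07 m³/yr.
Steady-state CSTR mass balance: W = Q·C + k·V·C, so C = W/(Q + kV).
Q + kV = 2.105e+07 + 6.9·1.18e+08 = 8.352e+08 m³/yr.
C = 2480/8.352e+08 = 2.969e-06 kg/m³ = 0.002969 mg/L = 2.969 µg/L.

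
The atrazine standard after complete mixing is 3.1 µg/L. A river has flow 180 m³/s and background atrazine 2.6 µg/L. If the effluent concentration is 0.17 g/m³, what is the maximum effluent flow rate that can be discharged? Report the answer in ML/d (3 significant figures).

46.6 ML/d

2.6 µg/L = 0.0026 mg/L.
3.1 µg/L = 0.0031 mg/L.
Mass balance at complete mixing: C_std·(Q_w + Q_r) = Q_w·C_e + Q_r·C_b.
Rearranging, Q_w = Q_r·(C_std − C_b)/(C_e − C_std) = 180·(0.0031 − 0.0026) / (0.17 − 0.0031) = 0.5392 m³/s.
= 46.59 ML/d.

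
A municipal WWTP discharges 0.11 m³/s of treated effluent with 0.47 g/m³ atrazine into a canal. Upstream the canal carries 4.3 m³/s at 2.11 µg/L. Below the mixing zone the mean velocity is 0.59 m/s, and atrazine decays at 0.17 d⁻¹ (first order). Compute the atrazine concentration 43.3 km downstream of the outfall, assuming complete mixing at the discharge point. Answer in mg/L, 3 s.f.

0.0119 mg/L

2.11 µg/L = 0.00211 mg/L.
After complete mixing, C₀ = (0.11·0.47 + 4.3·0.00211) / 4.41 = 0.01378 mg/L.
Travel time t = 4.33e+04 m / 0.59 m/s = 7.339e+04 s = 0.8494 d.
C = 0.01378·exp(−0.17·0.8494) = 0.01378·0.8655 = 0.01193 mg/L.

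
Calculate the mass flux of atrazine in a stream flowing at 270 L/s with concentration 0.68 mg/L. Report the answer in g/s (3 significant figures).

270 L/s = 0.27 m³/s.
Mass flux = Q·C = 0.27 m³/s × 0.68 g/m³ = 0.1836 g/s.

0.184 g/s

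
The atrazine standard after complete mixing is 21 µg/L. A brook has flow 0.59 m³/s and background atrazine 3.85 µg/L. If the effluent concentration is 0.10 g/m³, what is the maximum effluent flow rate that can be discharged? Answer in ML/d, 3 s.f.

11.1 ML/d

3.85 µg/L = 0.00385 mg/L.
21 µg/L = 0.021 mg/L.
Mass balance at complete mixing: C_std·(Q_w + Q_r) = Q_w·C_e + Q_r·C_b.
Rearranging, Q_w = Q_r·(C_std − C_b)/(C_e − C_std) = 0.59·(0.021 − 0.00385) / (0.1 − 0.021) = 0.1281 m³/s.
= 11.07 ML/d.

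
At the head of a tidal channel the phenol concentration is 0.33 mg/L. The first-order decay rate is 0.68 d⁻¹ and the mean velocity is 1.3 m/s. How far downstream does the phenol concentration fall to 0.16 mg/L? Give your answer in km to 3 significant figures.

From C = C₀·e^(−kt), t = ln(C₀/C)/k = ln(0.33/0.16)/0.68 = 0.7239/0.68 = 1.065 d.
Distance = v·t = 1.3 m/s × 9.198e+04 s = 1.196e+05 m = 119.6 km.

120 km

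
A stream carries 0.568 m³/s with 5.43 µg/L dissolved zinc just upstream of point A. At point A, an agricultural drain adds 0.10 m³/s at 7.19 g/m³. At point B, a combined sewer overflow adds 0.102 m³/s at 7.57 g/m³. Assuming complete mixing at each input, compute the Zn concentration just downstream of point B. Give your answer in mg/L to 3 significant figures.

5.43 µg/L = 0.00543 mg/L.
After input A: C = (0.568·0.00543 + 0.1·7.19) / 0.668 = 1.081 mg/L.
After input B: C = (0.668·1.081 + 0.102·7.57) / 0.77 = 1.941 mg/L.

1.94 mg/L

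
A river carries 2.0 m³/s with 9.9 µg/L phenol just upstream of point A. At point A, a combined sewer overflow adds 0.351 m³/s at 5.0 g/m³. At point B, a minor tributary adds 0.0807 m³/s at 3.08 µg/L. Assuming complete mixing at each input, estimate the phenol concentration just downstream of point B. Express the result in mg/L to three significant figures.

9.9 µg/L = 0.0099 mg/L.
After input A: C = (2·0.0099 + 0.351·5) / 2.351 = 0.7549 mg/L.
3.08 µg/L = 0.00308 mg/L.
After input B: C = (2.351·0.7549 + 0.0807·0.00308) / 2.432 = 0.73 mg/L.

0.730 mg/L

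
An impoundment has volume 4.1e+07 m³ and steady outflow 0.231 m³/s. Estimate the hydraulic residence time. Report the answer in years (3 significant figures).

5.62 yr

Q = 0.231 m³/s × 3.156e+07 s/yr = 7.29e+06 m³/yr.
Hydraulic residence time τ = V/Q = 4.1e+07/7.29e+06 = 5.624 yr.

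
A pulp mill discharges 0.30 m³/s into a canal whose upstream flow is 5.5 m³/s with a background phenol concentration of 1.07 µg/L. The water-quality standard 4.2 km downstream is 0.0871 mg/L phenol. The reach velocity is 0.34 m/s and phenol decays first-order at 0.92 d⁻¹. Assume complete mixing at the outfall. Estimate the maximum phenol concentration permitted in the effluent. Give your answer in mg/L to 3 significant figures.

1.90 mg/L

1.07 µg/L = 0.00107 mg/L.
Travel time to the compliance point: t = 4200/0.34 = 1.235e+04 s = 0.143 d; decay factor exp(−0.92·0.143) = 0.8767.
So the concentration just after mixing may be at most 0.0871/0.8767 = 0.09934 mg/L.
Mass balance: 0.09934·5.8 = 0.3·Cₑ + 5.5·0.00107.
Cₑ = (0.5762 − 0.005885) / 0.3 = 1.901 mg/L.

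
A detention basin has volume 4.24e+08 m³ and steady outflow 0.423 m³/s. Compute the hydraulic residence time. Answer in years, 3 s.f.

Q = 0.423 m³/s × 3.156e+07 s/yr = 1.335e+07 m³/yr.
Hydraulic residence time τ = V/Q = 4.24e+08/1.335e+07 = 31.76 yr.

31.8 yr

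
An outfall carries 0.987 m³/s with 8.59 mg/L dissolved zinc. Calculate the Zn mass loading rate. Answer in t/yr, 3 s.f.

Mass flux = Q·C = 0.987 m³/s × 8.59 g/m³ = 8.478 g/s.
= 8.478 g/s × 31.56 = 267.6 t/yr.

268 t/yr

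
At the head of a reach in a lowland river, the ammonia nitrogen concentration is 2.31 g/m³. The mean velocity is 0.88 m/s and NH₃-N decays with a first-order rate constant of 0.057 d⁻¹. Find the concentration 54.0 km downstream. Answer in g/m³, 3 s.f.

2.22 g/m³

Travel time t = 54.0 km / 0.88 m/s = 5.4e+04/0.88 = 6.136e+04 s = 0.7102 d.
First-order decay: C = 2.31·exp(−0.057·0.7102) = 2.31·0.9603 = 2.218 g/m³.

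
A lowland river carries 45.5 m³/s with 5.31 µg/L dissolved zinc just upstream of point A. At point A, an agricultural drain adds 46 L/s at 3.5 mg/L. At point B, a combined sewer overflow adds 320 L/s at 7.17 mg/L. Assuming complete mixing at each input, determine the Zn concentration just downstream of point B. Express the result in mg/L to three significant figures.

0.0588 mg/L

5.31 µg/L = 0.00531 mg/L.
46 L/s = 0.046 m³/s.
After input A: C = (45.5·0.00531 + 0.046·3.5) / 45.55 = 0.00884 mg/L.
320 L/s = 0.32 m³/s.
After input B: C = (45.55·0.00884 + 0.32·7.17) / 45.87 = 0.0588 mg/L.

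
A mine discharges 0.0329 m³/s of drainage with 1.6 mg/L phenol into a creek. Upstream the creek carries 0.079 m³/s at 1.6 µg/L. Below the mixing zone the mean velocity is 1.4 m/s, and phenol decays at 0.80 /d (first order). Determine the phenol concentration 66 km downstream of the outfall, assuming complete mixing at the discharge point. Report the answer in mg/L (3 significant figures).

0.305 mg/L

1.6 µg/L = 0.0016 mg/L.
After complete mixing, C₀ = (0.0329·1.6 + 0.079·0.0016) / 0.1119 = 0.4715 mg/L.
Travel time t = 6.6e+04 m / 1.4 m/s = 4.714e+04 s = 0.5456 d.
C = 0.4715·exp(−0.80·0.5456) = 0.4715·0.6463 = 0.3048 mg/L.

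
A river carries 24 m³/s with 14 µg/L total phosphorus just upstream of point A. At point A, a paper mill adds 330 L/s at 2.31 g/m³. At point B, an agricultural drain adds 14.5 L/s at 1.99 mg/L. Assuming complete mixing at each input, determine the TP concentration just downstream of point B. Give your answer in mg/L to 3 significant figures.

14 µg/L = 0.014 mg/L.
330 L/s = 0.33 m³/s.
After input A: C = (24·0.014 + 0.33·2.31) / 24.33 = 0.04514 mg/L.
14.5 L/s = 0.0145 m³/s.
After input B: C = (24.33·0.04514 + 0.0145·1.99) / 24.34 = 0.0463 mg/L.

0.0463 mg/L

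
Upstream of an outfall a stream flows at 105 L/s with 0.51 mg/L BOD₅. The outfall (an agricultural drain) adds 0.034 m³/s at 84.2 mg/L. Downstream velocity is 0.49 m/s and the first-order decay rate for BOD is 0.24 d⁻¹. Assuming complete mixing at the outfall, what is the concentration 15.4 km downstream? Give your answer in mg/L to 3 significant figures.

105 L/s = 0.105 m³/s.
After complete mixing, C₀ = (0.034·84.2 + 0.105·0.51) / 0.139 = 20.98 mg/L.
Travel time t = 1.54e+04 m / 0.49 m/s = 3.143e+04 s = 0.3638 d.
C = 20.98·exp(−0.24·0.3638) = 20.98·0.9164 = 19.23 mg/L.

19.2 mg/L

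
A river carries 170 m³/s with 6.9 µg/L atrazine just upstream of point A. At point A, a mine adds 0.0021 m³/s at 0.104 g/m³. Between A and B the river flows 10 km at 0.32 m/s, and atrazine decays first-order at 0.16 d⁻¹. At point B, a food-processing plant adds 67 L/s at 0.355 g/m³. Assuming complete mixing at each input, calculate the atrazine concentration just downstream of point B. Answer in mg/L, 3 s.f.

6.9 µg/L = 0.0069 mg/L.
After input A: C = (170·0.0069 + 0.0021·0.104) / 170 = 0.006901 mg/L.
Over the 10 km reach to input B (t = 3.125e+04 s = 0.3617 d), decay gives C = 0.006901·exp(−0.16·0.3617) = 0.006513 mg/L.
67 L/s = 0.067 m³/s.
After input B: C = (170·0.006513 + 0.067·0.355) / 170.1 = 0.00665 mg/L.

0.00665 mg/L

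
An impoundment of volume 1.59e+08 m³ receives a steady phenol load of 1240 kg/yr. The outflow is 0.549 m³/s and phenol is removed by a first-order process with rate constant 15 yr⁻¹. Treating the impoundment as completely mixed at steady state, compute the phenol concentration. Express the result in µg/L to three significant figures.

0.516 µg/L

Outflow Q = 0.549 m³/s × 3.156e+07 s/yr = 1.733e+07 m³/yr.
Steady-state CSTR mass balance: W = Q·C + k·V·C, so C = W/(Q + kV).
Q + kV = 1.733e+07 + 15·1.59e+08 = 2.402e+09 m³/yr.
C = 1240/2.402e+09 = 5.162e-07 kg/m³ = 0.0005162 mg/L = 0.5162 µg/L.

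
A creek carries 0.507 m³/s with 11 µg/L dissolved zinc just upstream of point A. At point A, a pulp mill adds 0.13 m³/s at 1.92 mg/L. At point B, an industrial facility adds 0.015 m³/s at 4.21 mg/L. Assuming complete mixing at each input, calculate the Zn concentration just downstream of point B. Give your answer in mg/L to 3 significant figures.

0.488 mg/L

11 µg/L = 0.011 mg/L.
After input A: C = (0.507·0.011 + 0.13·1.92) / 0.637 = 0.4006 mg/L.
After input B: C = (0.637·0.4006 + 0.015·4.21) / 0.652 = 0.4882 mg/L.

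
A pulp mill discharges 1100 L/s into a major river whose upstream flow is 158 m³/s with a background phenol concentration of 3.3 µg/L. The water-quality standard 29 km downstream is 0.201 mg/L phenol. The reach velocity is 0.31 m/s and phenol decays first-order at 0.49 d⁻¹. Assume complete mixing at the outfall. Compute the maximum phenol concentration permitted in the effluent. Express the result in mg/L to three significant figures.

1100 L/s = 1.1 m³/s.
3.3 µg/L = 0.0033 mg/L.
Travel time to the compliance point: t = 2.9e+04/0.31 = 9.355e+04 s = 1.083 d; decay factor exp(−0.49·1.083) = 0.5883.
So the concentration just after mixing may be at most 0.201/0.5883 = 0.3417 mg/L.
Mass balance: 0.3417·159.1 = 1.1·Cₑ + 158·0.0033.
Cₑ = (54.36 − 0.5214) / 1.1 = 48.94 mg/L.

48.9 mg/L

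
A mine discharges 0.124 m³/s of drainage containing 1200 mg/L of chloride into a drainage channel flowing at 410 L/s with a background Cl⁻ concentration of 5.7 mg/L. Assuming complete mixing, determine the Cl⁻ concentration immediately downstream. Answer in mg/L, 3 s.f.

283 mg/L

410 L/s = 0.41 m³/s.
By mass balance at complete mixing, C = (0.124·1200 + 0.41·5.7) / (0.124 + 0.41) = 151.1/0.534 = 283 mg/L.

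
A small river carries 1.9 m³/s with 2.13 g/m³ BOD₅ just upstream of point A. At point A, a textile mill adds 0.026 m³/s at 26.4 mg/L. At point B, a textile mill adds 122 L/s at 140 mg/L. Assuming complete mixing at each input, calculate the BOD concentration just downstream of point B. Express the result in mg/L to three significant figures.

10.7 mg/L

After input A: C = (1.9·2.13 + 0.026·26.4) / 1.926 = 2.458 mg/L.
122 L/s = 0.122 m³/s.
After input B: C = (1.926·2.458 + 0.122·140) / 2.048 = 10.65 mg/L.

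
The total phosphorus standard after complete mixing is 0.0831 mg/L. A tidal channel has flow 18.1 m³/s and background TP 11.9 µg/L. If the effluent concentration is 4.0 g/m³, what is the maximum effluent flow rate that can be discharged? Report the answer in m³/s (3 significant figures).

0.329 m³/s

11.9 µg/L = 0.0119 mg/L.
Mass balance at complete mixing: C_std·(Q_w + Q_r) = Q_w·C_e + Q_r·C_b.
Rearranging, Q_w = Q_r·(C_std − C_b)/(C_e − C_std) = 18.1·(0.0831 − 0.0119) / (4 − 0.0831) = 0.329 m³/s.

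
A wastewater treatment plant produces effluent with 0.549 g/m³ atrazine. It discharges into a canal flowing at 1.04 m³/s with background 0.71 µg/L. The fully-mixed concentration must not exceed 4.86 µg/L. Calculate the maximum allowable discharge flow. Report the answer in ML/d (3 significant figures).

0.685 ML/d

0.71 µg/L = 0.00071 mg/L.
4.86 µg/L = 0.00486 mg/L.
Mass balance at complete mixing: C_std·(Q_w + Q_r) = Q_w·C_e + Q_r·C_b.
Rearranging, Q_w = Q_r·(C_std − C_b)/(C_e − C_std) = 1.04·(0.00486 − 0.00071) / (0.549 − 0.00486) = 0.007932 m³/s.
= 0.6853 ML/d.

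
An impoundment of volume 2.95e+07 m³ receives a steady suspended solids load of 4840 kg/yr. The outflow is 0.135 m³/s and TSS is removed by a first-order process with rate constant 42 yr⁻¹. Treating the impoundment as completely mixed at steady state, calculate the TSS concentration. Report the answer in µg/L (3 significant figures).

3.89 µg/L

Outflow Q = 0.135 m³/s × 3.156e+07 s/yr = 4.26e+06 m³/yr.
Steady-state CSTR mass balance: W = Q·C + k·V·C, so C = W/(Q + kV).
Q + kV = 4.26e+06 + 42·2.95e+07 = 1.243e+09 m³/yr.
C = 4840/1.243e+09 = 3.893e-06 kg/m³ = 0.003893 mg/L = 3.893 µg/L.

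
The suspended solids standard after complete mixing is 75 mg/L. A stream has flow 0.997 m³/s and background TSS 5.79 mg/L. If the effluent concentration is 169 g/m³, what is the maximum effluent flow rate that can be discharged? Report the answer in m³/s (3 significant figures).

Mass balance at complete mixing: C_std·(Q_w + Q_r) = Q_w·C_e + Q_r·C_b.
Rearranging, Q_w = Q_r·(C_std − C_b)/(C_e − C_std) = 0.997·(75 − 5.79) / (169 − 75) = 0.7341 m³/s.

0.734 m³/s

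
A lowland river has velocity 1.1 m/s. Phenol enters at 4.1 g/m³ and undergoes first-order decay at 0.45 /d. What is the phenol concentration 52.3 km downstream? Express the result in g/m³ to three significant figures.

3.20 g/m³

Travel time t = 52.3 km / 1.1 m/s = 5.23e+04/1.1 = 4.755e+04 s = 0.5503 d.
First-order decay: C = 4.1·exp(−0.45·0.5503) = 4.1·0.7806 = 3.201 g/m³.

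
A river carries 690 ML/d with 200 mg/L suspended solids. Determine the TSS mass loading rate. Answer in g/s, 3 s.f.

690 ML/d = 7.986 m³/s.
Mass flux = Q·C = 7.986 m³/s × 200 g/m³ = 1597 g/s.

1600 g/s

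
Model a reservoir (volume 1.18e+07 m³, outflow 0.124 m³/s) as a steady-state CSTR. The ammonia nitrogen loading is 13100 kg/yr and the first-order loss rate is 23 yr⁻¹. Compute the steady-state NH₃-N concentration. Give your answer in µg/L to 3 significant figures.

47.6 µg/L

Outflow Q = 0.124 m³/s × 3.156e+07 s/yr = 3.913e+06 m³/yr.
Steady-state CSTR mass balance: W = Q·C + k·V·C, so C = W/(Q + kV).
Q + kV = 3.913e+06 + 23·1.18e+07 = 2.753e+08 m³/yr.
C = 13100/2.753e+08 = 4.758e-05 kg/m³ = 0.04758 mg/L = 47.58 µg/L.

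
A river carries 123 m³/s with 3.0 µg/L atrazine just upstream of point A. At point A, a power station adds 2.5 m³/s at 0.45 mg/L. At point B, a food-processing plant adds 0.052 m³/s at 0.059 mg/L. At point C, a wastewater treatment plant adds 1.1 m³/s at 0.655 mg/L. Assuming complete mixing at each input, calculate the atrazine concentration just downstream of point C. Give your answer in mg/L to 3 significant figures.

0.0175 mg/L

3.0 µg/L = 0.003 mg/L.
After input A: C = (123·0.003 + 2.5·0.45) / 125.5 = 0.0119 mg/L.
After input B: C = (125.5·0.0119 + 0.052·0.059) / 125.6 = 0.01192 mg/L.
After input C: C = (125.6·0.01192 + 1.1·0.655) / 126.7 = 0.01751 mg/L.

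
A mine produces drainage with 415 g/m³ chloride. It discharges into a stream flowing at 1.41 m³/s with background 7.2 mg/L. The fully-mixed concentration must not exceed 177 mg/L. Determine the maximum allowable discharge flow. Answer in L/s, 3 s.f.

1010 L/s

Mass balance at complete mixing: C_std·(Q_w + Q_r) = Q_w·C_e + Q_r·C_b.
Rearranging, Q_w = Q_r·(C_std − C_b)/(C_e − C_std) = 1.41·(177 − 7.2) / (415 − 177) = 1.006 m³/s.
= 1006 L/s.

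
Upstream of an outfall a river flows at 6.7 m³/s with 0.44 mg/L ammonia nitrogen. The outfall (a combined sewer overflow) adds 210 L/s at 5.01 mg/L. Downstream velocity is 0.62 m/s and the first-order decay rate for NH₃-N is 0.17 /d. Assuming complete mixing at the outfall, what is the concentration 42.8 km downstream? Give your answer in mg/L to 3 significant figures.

210 L/s = 0.21 m³/s.
After complete mixing, C₀ = (0.21·5.01 + 6.7·0.44) / 6.91 = 0.5789 mg/L.
Travel time t = 4.28e+04 m / 0.62 m/s = 6.903e+04 s = 0.799 d.
C = 0.5789·exp(−0.17·0.799) = 0.5789·0.873 = 0.5054 mg/L.

0.505 mg/L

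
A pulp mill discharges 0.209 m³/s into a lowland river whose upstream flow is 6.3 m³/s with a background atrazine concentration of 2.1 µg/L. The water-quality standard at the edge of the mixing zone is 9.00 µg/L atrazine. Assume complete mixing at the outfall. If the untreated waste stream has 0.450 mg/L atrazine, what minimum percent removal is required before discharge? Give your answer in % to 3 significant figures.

2.1 µg/L = 0.0021 mg/L.
9.00 µg/L = 0.009 mg/L.
Mass balance: 0.009·6.509 = 0.209·Cₑ + 6.3·0.0021.
Cₑ = (0.05858 − 0.01323) / 0.209 = 0.217 mg/L.
Required removal = 1 − 0.217/0.450 = 51.78 %.

51.8 %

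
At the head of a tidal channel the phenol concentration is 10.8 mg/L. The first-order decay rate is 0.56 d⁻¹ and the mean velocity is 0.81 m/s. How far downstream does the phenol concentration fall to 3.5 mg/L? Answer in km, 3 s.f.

From C = C₀·e^(−kt), t = ln(C₀/C)/k = ln(10.8/3.5)/0.56 = 1.127/0.56 = 2.012 d.
Distance = v·t = 0.81 m/s × 1.738e+05 s = 1.408e+05 m = 140.8 km.

141 km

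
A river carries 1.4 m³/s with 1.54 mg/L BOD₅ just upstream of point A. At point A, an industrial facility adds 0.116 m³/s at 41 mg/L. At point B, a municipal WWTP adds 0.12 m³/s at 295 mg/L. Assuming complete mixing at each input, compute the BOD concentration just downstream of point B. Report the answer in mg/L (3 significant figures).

25.9 mg/L

After input A: C = (1.4·1.54 + 0.116·41) / 1.516 = 4.559 mg/L.
After input B: C = (1.516·4.559 + 0.12·295) / 1.636 = 25.86 mg/L.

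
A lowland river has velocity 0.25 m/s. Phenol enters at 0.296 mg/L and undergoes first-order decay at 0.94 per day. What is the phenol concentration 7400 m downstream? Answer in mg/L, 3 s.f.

0.215 mg/L

Travel time t = 7400 m / 0.25 m/s = 7400/0.25 = 2.96e+04 s = 0.3426 d.
First-order decay: C = 0.296·exp(−0.94·0.3426) = 0.296·0.7247 = 0.2145 mg/L.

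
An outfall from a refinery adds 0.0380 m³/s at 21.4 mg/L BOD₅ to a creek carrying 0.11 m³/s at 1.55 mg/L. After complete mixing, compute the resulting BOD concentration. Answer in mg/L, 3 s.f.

Conservation of mass across the mixing zone: C = (0.038·21.4 + 0.11·1.55) / (0.038 + 0.11) = 0.9837/0.148 = 6.647 mg/L.

6.65 mg/L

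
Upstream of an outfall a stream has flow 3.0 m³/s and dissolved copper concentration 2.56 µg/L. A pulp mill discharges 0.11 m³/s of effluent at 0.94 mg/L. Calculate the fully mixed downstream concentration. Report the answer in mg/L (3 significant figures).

0.0357 mg/L

2.56 µg/L = 0.00256 mg/L.
By mass balance at complete mixing, C = (0.11·0.94 + 3·0.00256) / (0.11 + 3) = 0.1111/3.11 = 0.03572 mg/L.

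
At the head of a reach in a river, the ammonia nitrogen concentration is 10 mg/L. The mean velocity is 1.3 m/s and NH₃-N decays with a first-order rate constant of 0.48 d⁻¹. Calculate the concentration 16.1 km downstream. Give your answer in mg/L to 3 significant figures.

Travel time t = 16.1 km / 1.3 m/s = 1.61e+04/1.3 = 1.238e+04 s = 0.1433 d.
First-order decay: C = 10·exp(−0.48·0.1433) = 10·0.9335 = 9.335 mg/L.

9.34 mg/L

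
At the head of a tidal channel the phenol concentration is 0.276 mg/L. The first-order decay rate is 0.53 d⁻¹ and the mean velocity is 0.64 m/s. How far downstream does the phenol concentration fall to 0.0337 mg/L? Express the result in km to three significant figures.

219 km

From C = C₀·e^(−kt), t = ln(C₀/C)/k = ln(0.276/0.0337)/0.53 = 2.103/0.53 = 3.968 d.
Distance = v·t = 0.64 m/s × 3.428e+05 s = 2.194e+05 m = 219.4 km.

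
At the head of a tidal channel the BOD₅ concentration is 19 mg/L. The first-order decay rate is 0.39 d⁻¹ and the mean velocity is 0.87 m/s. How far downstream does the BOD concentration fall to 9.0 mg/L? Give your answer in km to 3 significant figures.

144 km

From C = C₀·e^(−kt), t = ln(C₀/C)/k = ln(19/9.0)/0.39 = 0.7472/0.39 = 1.916 d.
Distance = v·t = 0.87 m/s × 1.655e+05 s = 1.44e+05 m = 144 km.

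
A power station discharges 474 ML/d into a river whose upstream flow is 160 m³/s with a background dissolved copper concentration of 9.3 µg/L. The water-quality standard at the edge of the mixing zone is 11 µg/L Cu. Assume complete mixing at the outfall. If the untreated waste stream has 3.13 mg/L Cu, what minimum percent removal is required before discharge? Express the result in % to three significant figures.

98.1 %

474 ML/d = 5.486 m³/s.
9.3 µg/L = 0.0093 mg/L.
11 µg/L = 0.011 mg/L.
Mass balance: 0.011·165.5 = 5.486·Cₑ + 160·0.0093.
Cₑ = (1.82 − 1.488) / 5.486 = 0.06058 mg/L.
Required removal = 1 − 0.06058/3.13 = 98.06 %.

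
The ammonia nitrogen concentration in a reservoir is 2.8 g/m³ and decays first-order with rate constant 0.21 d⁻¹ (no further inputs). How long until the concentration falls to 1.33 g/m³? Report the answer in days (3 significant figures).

3.54 d

t = ln(C₀/C)/k = ln(2.8/1.33)/0.21 = 0.7444/0.21 = 3.545 d.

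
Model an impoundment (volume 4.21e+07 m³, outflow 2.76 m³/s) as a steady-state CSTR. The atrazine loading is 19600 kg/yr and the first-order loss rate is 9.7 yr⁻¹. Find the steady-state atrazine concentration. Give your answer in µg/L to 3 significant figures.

39.6 µg/L

Outflow Q = 2.76 m³/s × 3.156e+07 s/yr = 8.71e+07 m³/yr.
Steady-state CSTR mass balance: W = Q·C + k·V·C, so C = W/(Q + kV).
Q + kV = 8.71e+07 + 9.7·4.21e+07 = 4.955e+08 m³/yr.
C = 19600/4.955e+08 = 3.956e-05 kg/m³ = 0.03956 mg/L = 39.56 µg/L.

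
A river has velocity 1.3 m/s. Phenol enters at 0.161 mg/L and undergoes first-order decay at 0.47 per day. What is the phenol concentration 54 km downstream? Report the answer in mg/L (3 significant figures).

Travel time t = 54 km / 1.3 m/s = 5.4e+04/1.3 = 4.154e+04 s = 0.4808 d.
First-order decay: C = 0.161·exp(−0.47·0.4808) = 0.161·0.7977 = 0.1284 mg/L.

0.128 mg/L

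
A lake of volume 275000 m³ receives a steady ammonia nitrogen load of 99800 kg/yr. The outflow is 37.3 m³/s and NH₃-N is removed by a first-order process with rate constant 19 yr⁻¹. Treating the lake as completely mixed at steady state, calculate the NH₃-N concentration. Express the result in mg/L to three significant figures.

Outflow Q = 37.3 m³/s × 3.156e+07 s/yr = 1.177e+09 m³/yr.
Steady-state CSTR mass balance: W = Q·C + k·V·C, so C = W/(Q + kV).
Q + kV = 1.177e+09 + 19·275000 = 1.182e+09 m³/yr.
C = 99800/1.182e+09 = 8.441e-05 kg/m³ = 0.08441 mg/L.

0.0844 mg/L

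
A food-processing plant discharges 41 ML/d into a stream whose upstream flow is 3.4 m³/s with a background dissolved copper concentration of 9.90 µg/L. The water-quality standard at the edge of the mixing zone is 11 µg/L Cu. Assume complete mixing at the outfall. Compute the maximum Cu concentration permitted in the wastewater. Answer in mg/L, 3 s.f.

41 ML/d = 0.4745 m³/s.
9.90 µg/L = 0.0099 mg/L.
11 µg/L = 0.011 mg/L.
Mass balance: 0.011·3.875 = 0.4745·Cₑ + 3.4·0.0099.
Cₑ = (0.04262 − 0.03366) / 0.4745 = 0.01888 mg/L.

0.0189 mg/L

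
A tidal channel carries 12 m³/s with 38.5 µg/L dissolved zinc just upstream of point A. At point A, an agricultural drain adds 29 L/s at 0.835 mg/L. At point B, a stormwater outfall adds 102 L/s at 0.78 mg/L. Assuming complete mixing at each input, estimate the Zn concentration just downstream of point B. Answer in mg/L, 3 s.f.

38.5 µg/L = 0.0385 mg/L.
29 L/s = 0.029 m³/s.
After input A: C = (12·0.0385 + 0.029·0.835) / 12.03 = 0.04042 mg/L.
102 L/s = 0.102 m³/s.
After input B: C = (12.03·0.04042 + 0.102·0.78) / 12.13 = 0.04664 mg/L.

0.0466 mg/L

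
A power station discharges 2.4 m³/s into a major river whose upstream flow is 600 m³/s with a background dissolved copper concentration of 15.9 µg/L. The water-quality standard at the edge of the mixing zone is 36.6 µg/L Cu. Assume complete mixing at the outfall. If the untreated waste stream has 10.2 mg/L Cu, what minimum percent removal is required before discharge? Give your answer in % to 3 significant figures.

15.9 µg/L = 0.0159 mg/L.
36.6 µg/L = 0.0366 mg/L.
Mass balance: 0.0366·602.4 = 2.4·Cₑ + 600·0.0159.
Cₑ = (22.05 − 9.54) / 2.4 = 5.212 mg/L.
Required removal = 1 − 5.212/10.2 = 48.91 %.

48.9 %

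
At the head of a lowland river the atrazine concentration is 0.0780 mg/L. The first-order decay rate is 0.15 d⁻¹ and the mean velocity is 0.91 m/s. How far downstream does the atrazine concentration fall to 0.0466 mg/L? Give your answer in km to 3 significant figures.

270 km

From C = C₀·e^(−kt), t = ln(C₀/C)/k = ln(0.0780/0.0466)/0.15 = 0.5151/0.15 = 3.434 d.
Distance = v·t = 0.91 m/s × 2.967e+05 s = 2.7e+05 m = 270 km.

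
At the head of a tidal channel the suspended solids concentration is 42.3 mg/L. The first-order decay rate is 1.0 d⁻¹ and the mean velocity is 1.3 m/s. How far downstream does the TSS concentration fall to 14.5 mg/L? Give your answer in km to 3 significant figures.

120 km

From C = C₀·e^(−kt), t = ln(C₀/C)/k = ln(42.3/14.5)/1.0 = 1.071/1.0 = 1.071 d.
Distance = v·t = 1.3 m/s × 9.25e+04 s = 1.203e+05 m = 120.3 km.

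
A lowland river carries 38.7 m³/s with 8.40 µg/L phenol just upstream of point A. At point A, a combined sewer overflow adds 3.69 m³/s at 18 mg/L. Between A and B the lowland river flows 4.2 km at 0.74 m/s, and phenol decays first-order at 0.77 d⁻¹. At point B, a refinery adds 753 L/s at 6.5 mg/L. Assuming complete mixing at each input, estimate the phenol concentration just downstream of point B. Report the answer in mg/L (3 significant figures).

1.58 mg/L

8.40 µg/L = 0.0084 mg/L.
After input A: C = (38.7·0.0084 + 3.69·18) / 42.39 = 1.575 mg/L.
Over the 4.2 km reach to input B (t = 5676 s = 0.06569 d), decay gives C = 1.575·exp(−0.77·0.06569) = 1.497 mg/L.
753 L/s = 0.753 m³/s.
After input B: C = (42.39·1.497 + 0.753·6.5) / 43.14 = 1.584 mg/L.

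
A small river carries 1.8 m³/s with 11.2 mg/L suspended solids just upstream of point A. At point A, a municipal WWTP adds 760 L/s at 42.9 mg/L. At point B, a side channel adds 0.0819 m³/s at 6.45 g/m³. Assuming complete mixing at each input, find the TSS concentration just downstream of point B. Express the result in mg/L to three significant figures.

20.2 mg/L

760 L/s = 0.76 m³/s.
After input A: C = (1.8·11.2 + 0.76·42.9) / 2.56 = 20.61 mg/L.
After input B: C = (2.56·20.61 + 0.0819·6.45) / 2.642 = 20.17 mg/L.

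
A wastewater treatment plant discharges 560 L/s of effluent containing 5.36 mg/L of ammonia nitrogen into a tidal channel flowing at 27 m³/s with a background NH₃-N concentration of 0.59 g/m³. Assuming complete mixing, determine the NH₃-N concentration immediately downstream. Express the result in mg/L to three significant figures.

0.687 mg/L

560 L/s = 0.56 m³/s.
Flow-weighted mixing gives C = (0.56·5.36 + 27·0.59) / (0.56 + 27) = 18.93/27.56 = 0.6869 mg/L.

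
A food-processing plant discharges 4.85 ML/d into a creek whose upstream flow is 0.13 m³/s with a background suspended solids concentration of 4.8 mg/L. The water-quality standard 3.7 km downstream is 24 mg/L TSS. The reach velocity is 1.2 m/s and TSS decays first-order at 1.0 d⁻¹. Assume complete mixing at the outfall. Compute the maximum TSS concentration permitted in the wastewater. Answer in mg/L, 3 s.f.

71.4 mg/L

4.85 ML/d = 0.05613 m³/s.
Travel time to the compliance point: t = 3700/1.2 = 3083 s = 0.03569 d; decay factor exp(−1.0·0.03569) = 0.9649.
So the concentration just after mixing may be at most 24/0.9649 = 24.87 mg/L.
Mass balance: 24.87·0.1861 = 0.05613·Cₑ + 0.13·4.8.
Cₑ = (4.63 − 0.624) / 0.05613 = 71.36 mg/L.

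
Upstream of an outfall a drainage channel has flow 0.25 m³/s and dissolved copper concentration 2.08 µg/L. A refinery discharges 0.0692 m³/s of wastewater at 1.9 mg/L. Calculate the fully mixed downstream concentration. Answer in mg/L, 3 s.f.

2.08 µg/L = 0.00208 mg/L.
By mass balance at complete mixing, C = (0.0692·1.9 + 0.25·0.00208) / (0.0692 + 0.25) = 0.132/0.3192 = 0.4135 mg/L.

0.414 mg/L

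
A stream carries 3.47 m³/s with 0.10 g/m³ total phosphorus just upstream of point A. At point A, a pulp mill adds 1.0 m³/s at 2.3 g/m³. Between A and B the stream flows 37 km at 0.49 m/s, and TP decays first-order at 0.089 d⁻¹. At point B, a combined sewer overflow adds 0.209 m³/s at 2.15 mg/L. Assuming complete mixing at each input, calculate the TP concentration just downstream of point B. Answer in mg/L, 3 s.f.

0.619 mg/L

After input A: C = (3.47·0.1 + 1·2.3) / 4.47 = 0.5922 mg/L.
Over the 37 km reach to input B (t = 7.551e+04 s = 0.874 d), decay gives C = 0.5922·exp(−0.089·0.874) = 0.5479 mg/L.
After input B: C = (4.47·0.5479 + 0.209·2.15) / 4.679 = 0.6194 mg/L.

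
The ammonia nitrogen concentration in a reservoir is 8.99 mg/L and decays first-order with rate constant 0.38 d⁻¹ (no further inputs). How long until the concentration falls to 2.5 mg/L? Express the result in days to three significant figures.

t = ln(C₀/C)/k = ln(8.99/2.5)/0.38 = 1.28/0.38 = 3.368 d.

3.37 d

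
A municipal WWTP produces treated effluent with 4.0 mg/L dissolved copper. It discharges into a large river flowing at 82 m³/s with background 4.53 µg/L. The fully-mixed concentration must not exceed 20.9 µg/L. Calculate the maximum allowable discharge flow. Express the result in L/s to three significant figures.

4.53 µg/L = 0.00453 mg/L.
20.9 µg/L = 0.0209 mg/L.
Mass balance at complete mixing: C_std·(Q_w + Q_r) = Q_w·C_e + Q_r·C_b.
Rearranging, Q_w = Q_r·(C_std − C_b)/(C_e − C_std) = 82·(0.0209 − 0.00453) / (4 − 0.0209) = 0.3373 m³/s.
= 337.3 L/s.

337 L/s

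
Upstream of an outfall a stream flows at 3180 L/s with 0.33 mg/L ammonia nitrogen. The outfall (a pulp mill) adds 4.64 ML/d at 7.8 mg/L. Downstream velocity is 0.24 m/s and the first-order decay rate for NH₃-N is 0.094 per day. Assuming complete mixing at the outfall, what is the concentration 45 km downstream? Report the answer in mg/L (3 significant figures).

0.370 mg/L

4.64 ML/d = 0.0537 m³/s.
3180 L/s = 3.18 m³/s.
After complete mixing, C₀ = (0.0537·7.8 + 3.18·0.33) / 3.234 = 0.4541 mg/L.
Travel time t = 4.5e+04 m / 0.24 m/s = 1.875e+05 s = 2.17 d.
C = 0.4541·exp(−0.094·2.17) = 0.4541·0.8155 = 0.3703 mg/L.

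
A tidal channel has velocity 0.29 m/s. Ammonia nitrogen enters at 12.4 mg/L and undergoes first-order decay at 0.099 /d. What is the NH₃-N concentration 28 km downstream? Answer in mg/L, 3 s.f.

11.1 mg/L

Travel time t = 28 km / 0.29 m/s = 2.8e+04/0.29 = 9.655e+04 s = 1.117 d.
First-order decay: C = 12.4·exp(−0.099·1.117) = 12.4·0.8953 = 11.1 mg/L.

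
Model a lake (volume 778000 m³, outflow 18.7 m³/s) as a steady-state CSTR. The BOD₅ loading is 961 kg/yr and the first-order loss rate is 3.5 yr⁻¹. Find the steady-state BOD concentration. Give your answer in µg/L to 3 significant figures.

1.62 µg/L

Outflow Q = 18.7 m³/s × 3.156e+07 s/yr = 5.901e+08 m³/yr.
Steady-state CSTR mass balance: W = Q·C + k·V·C, so C = W/(Q + kV).
Q + kV = 5.901e+08 + 3.5·778000 = 5.929e+08 m³/yr.
C = 961/5.929e+08 = 1.621e-06 kg/m³ = 0.001621 mg/L = 1.621 µg/L.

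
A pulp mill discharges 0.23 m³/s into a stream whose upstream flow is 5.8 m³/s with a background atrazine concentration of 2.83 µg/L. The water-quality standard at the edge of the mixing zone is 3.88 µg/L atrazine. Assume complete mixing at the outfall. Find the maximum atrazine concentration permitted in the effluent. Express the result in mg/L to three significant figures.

2.83 µg/L = 0.00283 mg/L.
3.88 µg/L = 0.00388 mg/L.
Mass balance: 0.00388·6.03 = 0.23·Cₑ + 5.8·0.00283.
Cₑ = (0.0234 − 0.01641) / 0.23 = 0.03036 mg/L.

0.0304 mg/L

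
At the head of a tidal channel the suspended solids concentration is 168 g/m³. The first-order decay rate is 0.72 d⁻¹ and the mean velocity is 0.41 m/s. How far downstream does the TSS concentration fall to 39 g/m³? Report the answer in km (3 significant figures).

71.9 km

From C = C₀·e^(−kt), t = ln(C₀/C)/k = ln(168/39)/0.72 = 1.46/0.72 = 2.028 d.
Distance = v·t = 0.41 m/s × 1.752e+05 s = 7.185e+04 m = 71.85 km.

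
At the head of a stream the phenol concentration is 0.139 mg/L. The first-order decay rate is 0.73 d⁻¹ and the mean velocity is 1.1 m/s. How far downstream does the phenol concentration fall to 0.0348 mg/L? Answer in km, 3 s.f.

180 km

From C = C₀·e^(−kt), t = ln(C₀/C)/k = ln(0.139/0.0348)/0.73 = 1.385/0.73 = 1.897 d.
Distance = v·t = 1.1 m/s × 1.639e+05 s = 1.803e+05 m = 180.3 km.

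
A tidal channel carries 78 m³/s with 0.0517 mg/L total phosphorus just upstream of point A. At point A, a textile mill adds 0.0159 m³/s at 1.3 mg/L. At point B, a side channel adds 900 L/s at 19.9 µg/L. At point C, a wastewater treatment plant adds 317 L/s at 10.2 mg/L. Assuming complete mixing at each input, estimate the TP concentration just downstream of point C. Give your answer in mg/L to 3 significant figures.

After input A: C = (78·0.0517 + 0.0159·1.3) / 78.02 = 0.05195 mg/L.
900 L/s = 0.9 m³/s.
19.9 µg/L = 0.0199 mg/L.
After input B: C = (78.02·0.05195 + 0.9·0.0199) / 78.92 = 0.05159 mg/L.
317 L/s = 0.317 m³/s.
After input C: C = (78.92·0.05159 + 0.317·10.2) / 79.23 = 0.09219 mg/L.

0.0922 mg/L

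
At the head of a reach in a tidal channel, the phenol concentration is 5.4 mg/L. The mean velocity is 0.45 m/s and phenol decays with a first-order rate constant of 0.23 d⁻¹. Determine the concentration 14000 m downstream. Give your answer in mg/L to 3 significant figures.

Travel time t = 14000 m / 0.45 m/s = 1.4e+04/0.45 = 3.111e+04 s = 0.3601 d.
First-order decay: C = 5.4·exp(−0.23·0.3601) = 5.4·0.9205 = 4.971 mg/L.

4.97 mg/L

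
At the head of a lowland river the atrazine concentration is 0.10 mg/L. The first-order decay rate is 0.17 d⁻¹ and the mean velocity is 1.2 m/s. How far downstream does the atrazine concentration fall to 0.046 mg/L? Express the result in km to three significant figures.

474 km

From C = C₀·e^(−kt), t = ln(C₀/C)/k = ln(0.10/0.046)/0.17 = 0.7765/0.17 = 4.568 d.
Distance = v·t = 1.2 m/s × 3.947e+05 s = 4.736e+05 m = 473.6 km.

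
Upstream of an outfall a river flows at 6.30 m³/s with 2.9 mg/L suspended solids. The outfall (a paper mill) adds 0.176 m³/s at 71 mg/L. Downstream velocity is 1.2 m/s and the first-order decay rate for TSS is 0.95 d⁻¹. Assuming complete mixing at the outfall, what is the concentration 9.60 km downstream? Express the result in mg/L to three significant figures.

4.35 mg/L

After complete mixing, C₀ = (0.176·71 + 6.3·2.9) / 6.476 = 4.751 mg/L.
Travel time t = 9600 m / 1.2 m/s = 8000 s = 0.09259 d.
C = 4.751·exp(−0.95·0.09259) = 4.751·0.9158 = 4.351 mg/L.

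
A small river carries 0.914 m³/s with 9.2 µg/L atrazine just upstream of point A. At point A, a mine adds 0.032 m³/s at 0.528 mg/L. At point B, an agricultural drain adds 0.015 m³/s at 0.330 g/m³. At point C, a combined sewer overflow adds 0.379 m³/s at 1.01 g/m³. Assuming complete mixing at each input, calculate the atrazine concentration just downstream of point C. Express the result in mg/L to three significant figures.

9.2 µg/L = 0.0092 mg/L.
After input A: C = (0.914·0.0092 + 0.032·0.528) / 0.946 = 0.02675 mg/L.
After input B: C = (0.946·0.02675 + 0.015·0.33) / 0.961 = 0.03148 mg/L.
After input C: C = (0.961·0.03148 + 0.379·1.01) / 1.34 = 0.3082 mg/L.

0.308 mg/L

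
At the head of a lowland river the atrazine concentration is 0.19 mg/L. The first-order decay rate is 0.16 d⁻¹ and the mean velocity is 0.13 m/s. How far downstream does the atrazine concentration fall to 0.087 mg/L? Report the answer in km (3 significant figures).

54.8 km

From C = C₀·e^(−kt), t = ln(C₀/C)/k = ln(0.19/0.087)/0.16 = 0.7811/0.16 = 4.882 d.
Distance = v·t = 0.13 m/s × 4.218e+05 s = 5.483e+04 m = 54.83 km.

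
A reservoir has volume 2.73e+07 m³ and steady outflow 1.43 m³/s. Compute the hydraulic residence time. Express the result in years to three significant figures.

Q = 1.43 m³/s × 3.156e+07 s/yr = 4.513e+07 m³/yr.
Hydraulic residence time τ = V/Q = 2.73e+07/4.513e+07 = 0.605 yr.

0.605 yr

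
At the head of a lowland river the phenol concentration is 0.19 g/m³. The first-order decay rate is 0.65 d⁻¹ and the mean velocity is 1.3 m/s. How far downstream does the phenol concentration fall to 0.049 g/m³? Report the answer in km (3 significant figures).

From C = C₀·e^(−kt), t = ln(C₀/C)/k = ln(0.19/0.049)/0.65 = 1.355/0.65 = 2.085 d.
Distance = v·t = 1.3 m/s × 1.801e+05 s = 2.342e+05 m = 234.2 km.

234 km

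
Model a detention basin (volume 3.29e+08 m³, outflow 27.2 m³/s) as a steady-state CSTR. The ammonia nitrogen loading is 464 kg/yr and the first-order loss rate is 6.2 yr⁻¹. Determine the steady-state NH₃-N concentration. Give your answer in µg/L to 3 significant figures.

Outflow Q = 27.2 m³/s × 3.156e+07 s/yr = 8.584e+08 m³/yr.
Steady-state CSTR mass balance: W = Q·C + k·V·C, so C = W/(Q + kV).
Q + kV = 8.584e+08 + 6.2·3.29e+08 = 2.898e+09 m³/yr.
C = 464/2.898e+09 = 1.601e-07 kg/m³ = 0.0001601 mg/L = 0.1601 µg/L.

0.160 µg/L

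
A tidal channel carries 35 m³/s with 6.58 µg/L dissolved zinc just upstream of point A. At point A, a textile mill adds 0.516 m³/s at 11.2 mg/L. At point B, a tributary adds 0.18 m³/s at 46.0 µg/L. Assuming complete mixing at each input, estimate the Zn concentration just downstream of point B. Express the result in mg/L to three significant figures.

0.169 mg/L

6.58 µg/L = 0.00658 mg/L.
After input A: C = (35·0.00658 + 0.516·11.2) / 35.52 = 0.1692 mg/L.
46.0 µg/L = 0.046 mg/L.
After input B: C = (35.52·0.1692 + 0.18·0.046) / 35.7 = 0.1686 mg/L.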